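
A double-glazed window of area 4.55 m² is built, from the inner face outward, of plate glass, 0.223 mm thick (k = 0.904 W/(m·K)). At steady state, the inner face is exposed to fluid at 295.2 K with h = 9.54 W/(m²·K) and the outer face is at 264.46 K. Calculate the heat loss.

Series thermal resistances, inner to outer:
  R_conv,in = 1/(hA) = 1/(9.54·4.55) = 0.02304 K/W
  R_plate glass = L/(kA) = 2.23×10^-4/(0.904·4.55) = 5.422×10^-5 K/W
ΣR = 0.02304 + 5.422×10^-5 = 0.02309 K/W
Q = ΔT/ΣR = (295.2 K − 264.46 K)/0.02309 = 1330 W

Q = 1330 W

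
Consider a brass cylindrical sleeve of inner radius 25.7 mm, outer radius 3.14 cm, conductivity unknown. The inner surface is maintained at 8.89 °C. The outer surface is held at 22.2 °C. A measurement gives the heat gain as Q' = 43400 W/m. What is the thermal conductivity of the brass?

k = 104 W/m·K

ΣR = ΔT/Q' = |8.89 − 22.2|/43400 = 3.067×10^-4 m·K/W
ln(r₂/r₁)/(2πk) = 3.067×10^-4 ⇒ k = 0.2003/(2π·3.067×10^-4) = 104 W/m·K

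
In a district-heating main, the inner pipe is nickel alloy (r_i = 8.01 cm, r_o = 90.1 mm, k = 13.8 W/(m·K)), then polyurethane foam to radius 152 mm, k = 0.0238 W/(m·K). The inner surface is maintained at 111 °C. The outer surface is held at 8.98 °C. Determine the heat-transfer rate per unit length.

Q' = 29.2 W/m

Resistance network (inner→outer):
  R'_nickel alloy = ln(0.0901/0.0801)/(2πk) = 0.1176/(2π·13.8) = 0.001357 m·K/W
  R'_polyurethane foam = ln(0.152/0.0901)/(2πk) = 0.5230/(2π·0.0238) = 3.497 m·K/W
ΣR = 0.001357 + 3.497 = 3.498 m·K/W
Q' = ΔT/ΣR = (111 °C − 8.98 °C)/3.498 = 29.2 W/m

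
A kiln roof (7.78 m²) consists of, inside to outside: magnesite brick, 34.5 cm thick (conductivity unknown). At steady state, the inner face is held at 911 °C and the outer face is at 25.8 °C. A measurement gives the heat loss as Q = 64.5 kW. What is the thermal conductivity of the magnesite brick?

ΣR = ΔT/Q = |911 − 25.8|/64500 = 0.01372 K/W
L/(kA) = 0.01372 ⇒ k = 0.345/(0.01372·7.78) = 3.23 W/m·K

k = 3.23 W/m·K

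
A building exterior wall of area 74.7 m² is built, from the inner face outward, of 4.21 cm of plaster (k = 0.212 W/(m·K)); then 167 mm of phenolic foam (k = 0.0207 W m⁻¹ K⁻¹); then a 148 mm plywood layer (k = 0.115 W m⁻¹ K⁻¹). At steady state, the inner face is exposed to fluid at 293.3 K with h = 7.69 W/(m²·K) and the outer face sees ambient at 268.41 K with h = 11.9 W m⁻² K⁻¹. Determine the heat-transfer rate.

Q = 190 W

Treat each layer as a resistance in series:
  R_conv,in = 1/(hA) = 1/(7.69·74.7) = 0.001741 K/W
  R_plaster = L/(kA) = 0.0421/(0.212·74.7) = 0.002658 K/W
  R_phenolic foam = L/(kA) = 0.167/(0.0207·74.7) = 0.1080 K/W
  R_plywood = L/(kA) = 0.148/(0.115·74.7) = 0.01723 K/W
  R_conv,out = 1/(hA) = 1/(11.9·74.7) = 0.001125 K/W
ΣR = 0.001741 + 0.002658 + 0.1080 + 0.01723 + 0.001125 = 0.1308 K/W
Q = ΔT/ΣR = (293.3 K − 268.41 K)/0.1308 = 190 W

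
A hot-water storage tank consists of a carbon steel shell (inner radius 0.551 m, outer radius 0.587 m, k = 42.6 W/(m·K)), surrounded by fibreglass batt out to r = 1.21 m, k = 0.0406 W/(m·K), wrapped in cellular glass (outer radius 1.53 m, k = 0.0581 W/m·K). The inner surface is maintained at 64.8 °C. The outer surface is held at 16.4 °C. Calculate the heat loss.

Q = 24.7 W

Treat each layer as a resistance in series:
  R_carbon steel = (1/0.551 − 1/0.587)/(4πk) = 0.1113/(4π·42.6) = 2.079×10^-4 K/W
  R_fibreglass batt = (1/0.587 − 1/1.21)/(4πk) = 0.8771/(4π·0.0406) = 1.719 K/W
  R_cellular glass = (1/1.21 − 1/1.53)/(4πk) = 0.1729/(4π·0.0581) = 0.2367 K/W
ΣR = 2.079×10^-4 + 1.719 + 0.2367 = 1.956 K/W
Q = ΔT/ΣR = (64.8 °C − 16.4 °C)/1.956 = 24.7 W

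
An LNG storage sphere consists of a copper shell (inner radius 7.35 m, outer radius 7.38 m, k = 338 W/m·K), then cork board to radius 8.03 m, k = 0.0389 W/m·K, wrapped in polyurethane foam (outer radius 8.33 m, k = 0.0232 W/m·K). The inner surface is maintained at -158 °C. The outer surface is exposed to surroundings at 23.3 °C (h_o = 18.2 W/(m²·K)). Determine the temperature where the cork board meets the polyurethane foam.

T = -50.6 °C

Treat each layer as a resistance in series:
  R_copper = (1/7.35 − 1/7.38)/(4πk) = 5.531×10^-4/(4π·338) = 1.302×10^-7 K/W
  R_cork board = (1/7.38 − 1/8.03)/(4πk) = 0.01097/(4π·0.0389) = 0.02244 K/W
  R_polyurethane foam = (1/8.03 − 1/8.33)/(4πk) = 0.004485/(4π·0.0232) = 0.01538 K/W
  R_conv,out = 1/(4πr²h) = 1/(4π·8.33²·18.2) = 6.301×10^-5 K/W
ΣR = 1.302×10^-7 + 0.02244 + 0.01538 + 6.301×10^-5 = 0.03788 K/W
Q = ΔT/ΣR = (-158 °C − 23.3 °C)/0.03788 = -4786 W
From the inner boundary to the cork board/polyurethane foam interface, ΣR_partial = 0.02244 K/W.
T_interface = T_in − Q·ΣR_partial = -158 °C − (-4786)(0.02244) = -50.6 °C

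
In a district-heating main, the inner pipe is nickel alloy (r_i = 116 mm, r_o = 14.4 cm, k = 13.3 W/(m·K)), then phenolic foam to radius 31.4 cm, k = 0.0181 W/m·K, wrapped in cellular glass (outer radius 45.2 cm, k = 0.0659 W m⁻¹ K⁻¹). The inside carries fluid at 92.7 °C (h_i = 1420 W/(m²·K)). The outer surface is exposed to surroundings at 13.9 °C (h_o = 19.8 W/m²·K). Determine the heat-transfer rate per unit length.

Q' = 10.2 W/m

Treat each layer as a resistance in series:
  R'_conv,in = 1/(2πr h) = 1/(2π·0.116·1420) = 9.662×10^-4 m·K/W
  R'_nickel alloy = ln(0.144/0.116)/(2πk) = 0.2162/(2π·13.3) = 0.002587 m·K/W
  R'_phenolic foam = ln(0.314/0.144)/(2πk) = 0.7796/(2π·0.0181) = 6.855 m·K/W
  R'_cellular glass = ln(0.452/0.314)/(2πk) = 0.3643/(2π·0.0659) = 0.8798 m·K/W
  R'_conv,out = 1/(2πr h) = 1/(2π·0.452·19.8) = 0.01778 m·K/W
ΣR = 9.662×10^-4 + 0.002587 + 6.855 + 0.8798 + 0.01778 = 7.756 m·K/W
Q' = ΔT/ΣR = (92.7 °C − 13.9 °C)/7.756 = 10.2 W/m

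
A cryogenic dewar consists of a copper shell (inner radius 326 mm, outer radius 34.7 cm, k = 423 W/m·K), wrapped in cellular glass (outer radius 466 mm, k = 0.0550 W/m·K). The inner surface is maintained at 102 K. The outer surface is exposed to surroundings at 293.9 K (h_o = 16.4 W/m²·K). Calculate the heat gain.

Treat each layer as a resistance in series:
  R_copper = (1/0.326 − 1/0.347)/(4πk) = 0.1856/(4π·423) = 3.492×10^-5 K/W
  R_cellular glass = (1/0.347 − 1/0.466)/(4πk) = 0.7359/(4π·0.0550) = 1.065 K/W
  R_conv,out = 1/(4πr²h) = 1/(4π·0.466²·16.4) = 0.02234 K/W
ΣR = 3.492×10^-5 + 1.065 + 0.02234 = 1.087 K/W
Q = ΔT/ΣR = (102 K − 293.9 K)/1.087 = -177 W
(Negative Q ⇒ heat flows inward; heat gain = 177 W.)

Q = 177 W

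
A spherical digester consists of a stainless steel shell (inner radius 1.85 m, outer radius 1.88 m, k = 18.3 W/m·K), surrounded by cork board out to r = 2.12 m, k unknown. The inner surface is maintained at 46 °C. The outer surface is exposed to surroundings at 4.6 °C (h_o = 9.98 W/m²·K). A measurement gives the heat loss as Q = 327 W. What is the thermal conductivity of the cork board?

ΣR = ΔT/Q = |46 − 4.6|/327 = 0.1266 K/W
Known resistances:
  R_stainless steel = (1/1.85 − 1/1.88)/(4πk) = 0.008626/(4π·18.3) = 3.751×10^-5 K/W
  R_conv,out = 1/(4πr²h) = 1/(4π·2.12²·9.98) = 0.001774 K/W
R_cork board = ΣR − ΣR_known = 0.1266 − 0.001812 = 0.1248 K/W
(1/r₁−1/r₂)/(4πk) = 0.1248 ⇒ k = 0.06022/(4π·0.1248) = 0.0384 W/m·K

k = 0.0384 W/m·K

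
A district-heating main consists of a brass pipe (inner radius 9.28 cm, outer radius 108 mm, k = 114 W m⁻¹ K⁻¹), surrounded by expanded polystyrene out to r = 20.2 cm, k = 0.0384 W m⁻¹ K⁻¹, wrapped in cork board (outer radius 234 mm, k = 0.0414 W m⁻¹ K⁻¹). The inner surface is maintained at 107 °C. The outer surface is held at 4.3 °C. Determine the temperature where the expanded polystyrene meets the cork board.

Series thermal resistances, inner to outer:
  R'_brass = ln(0.108/0.0928)/(2πk) = 0.1517/(2π·114) = 2.118×10^-4 m·K/W
  R'_expanded polystyrene = ln(0.202/0.108)/(2πk) = 0.6261/(2π·0.0384) = 2.595 m·K/W
  R'_cork board = ln(0.234/0.202)/(2πk) = 0.1471/(2π·0.0414) = 0.5653 m·K/W
ΣR = 2.118×10^-4 + 2.595 + 0.5653 = 3.161 m·K/W
Q' = ΔT/ΣR = (107 °C − 4.3 °C)/3.161 = 32.49 W/m
From the inner boundary to the expanded polystyrene/cork board interface, ΣR_partial = 2.595 m·K/W.
T_interface = T_in − Q'·ΣR_partial = 107 °C − (32.49)(2.595) = 22.7 °C

T = 22.7 °C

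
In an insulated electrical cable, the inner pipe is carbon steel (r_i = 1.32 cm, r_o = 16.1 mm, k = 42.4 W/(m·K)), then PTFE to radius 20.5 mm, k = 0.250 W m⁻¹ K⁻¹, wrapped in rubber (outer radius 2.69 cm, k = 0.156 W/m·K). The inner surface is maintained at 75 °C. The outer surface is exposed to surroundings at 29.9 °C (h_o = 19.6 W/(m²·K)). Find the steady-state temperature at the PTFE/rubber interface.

Series thermal resistances, inner to outer:
  R'_carbon steel = ln(0.0161/0.0132)/(2πk) = 0.1986/(2π·42.4) = 7.455×10^-4 m·K/W
  R'_PTFE = ln(0.0205/0.0161)/(2πk) = 0.2416/(2π·0.250) = 0.1538 m·K/W
  R'_rubber = ln(0.0269/0.0205)/(2πk) = 0.2717/(2π·0.156) = 0.2772 m·K/W
  R'_conv,out = 1/(2πr h) = 1/(2π·0.0269·19.6) = 0.3019 m·K/W
ΣR = 7.455×10^-4 + 0.1538 + 0.2772 + 0.3019 = 0.7336 m·K/W
Q' = ΔT/ΣR = (75 °C − 29.9 °C)/0.7336 = 61.48 W/m
From the inner boundary to the PTFE/rubber interface, ΣR_partial = 0.1545 m·K/W.
T_interface = T_in − Q'·ΣR_partial = 75 °C − (61.48)(0.1545) = 65.5 °C

T = 65.5 °C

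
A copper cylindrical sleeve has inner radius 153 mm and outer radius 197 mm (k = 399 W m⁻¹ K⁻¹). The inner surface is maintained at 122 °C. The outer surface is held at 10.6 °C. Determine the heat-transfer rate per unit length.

Q' = 1.10×10^6 W/m

Q' = 2πk·ΔT/ln(r₂/r₁) = 2π × 399 × 111.4 / ln(0.197/0.153) = 1.10×10^6 W/m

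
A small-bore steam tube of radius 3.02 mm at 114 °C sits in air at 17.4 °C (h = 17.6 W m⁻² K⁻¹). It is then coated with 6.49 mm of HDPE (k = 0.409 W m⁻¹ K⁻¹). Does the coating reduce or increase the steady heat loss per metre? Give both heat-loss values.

Critical radius for a cylinder: r_cr = k/h = 0.0232 m = 2.32 cm.
Outer radius after coating: r₂ = 0.00302 + 0.00649 = 0.00951 m.
Since r₁ < r_cr and r₂ ≤ r_cr, the coating moves toward the maximum at r_cr — heat loss rises.
Bare: R = 1/(2πr₁h) = 2.994 m·K/W; Q = 96.6/2.994 = 32.3 W/m.
Coated: R = R_cond + R_conv = 1.397 m·K/W; Q = 96.6/1.397 = 69.1 W/m.

increases: 32.3 → 69.1 W/m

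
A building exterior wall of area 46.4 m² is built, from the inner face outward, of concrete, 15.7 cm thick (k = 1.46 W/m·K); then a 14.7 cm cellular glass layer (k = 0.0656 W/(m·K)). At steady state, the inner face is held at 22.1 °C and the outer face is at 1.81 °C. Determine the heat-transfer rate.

Q = 401 W

Resistance network (inner→outer):
  R_concrete = L/(kA) = 0.157/(1.46·46.4) = 0.002318 K/W
  R_cellular glass = L/(kA) = 0.147/(0.0656·46.4) = 0.04829 K/W
ΣR = 0.002318 + 0.04829 = 0.05061 K/W
Q = ΔT/ΣR = (22.1 °C − 1.81 °C)/0.05061 = 401 W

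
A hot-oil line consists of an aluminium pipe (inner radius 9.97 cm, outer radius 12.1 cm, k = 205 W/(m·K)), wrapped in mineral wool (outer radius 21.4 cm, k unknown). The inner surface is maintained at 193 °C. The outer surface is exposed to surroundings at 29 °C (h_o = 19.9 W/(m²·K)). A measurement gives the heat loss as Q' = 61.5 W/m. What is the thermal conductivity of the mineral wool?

ΣR = ΔT/Q' = |193 − 29|/61.5 = 2.667 m·K/W
Known resistances:
  R'_aluminium = ln(0.121/0.0997)/(2πk) = 0.1936/(2π·205) = 1.503×10^-4 m·K/W
  R'_conv,out = 1/(2πr h) = 1/(2π·0.214·19.9) = 0.03737 m·K/W
R_mineral wool = ΣR − ΣR_known = 2.667 − 0.03752 = 2.629 m·K/W
ln(r₂/r₁)/(2πk) = 2.629 ⇒ k = 0.5702/(2π·2.629) = 0.0345 W/m·K

k = 0.0345 W/m·K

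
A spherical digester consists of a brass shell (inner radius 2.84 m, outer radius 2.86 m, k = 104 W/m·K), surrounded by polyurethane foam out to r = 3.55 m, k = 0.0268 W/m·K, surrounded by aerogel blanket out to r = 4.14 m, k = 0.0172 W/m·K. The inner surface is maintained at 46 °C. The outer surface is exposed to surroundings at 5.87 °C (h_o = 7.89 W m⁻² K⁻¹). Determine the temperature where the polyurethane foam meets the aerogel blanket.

T = 25.1 °C

Resistance network (inner→outer):
  R_brass = (1/2.84 − 1/2.86)/(4πk) = 0.002462/(4π·104) = 1.884×10^-6 K/W
  R_polyurethane foam = (1/2.86 − 1/3.55)/(4πk) = 0.06796/(4π·0.0268) = 0.2018 K/W
  R_aerogel blanket = (1/3.55 − 1/4.14)/(4πk) = 0.04014/(4π·0.0172) = 0.1857 K/W
  R_conv,out = 1/(4πr²h) = 1/(4π·4.14²·7.89) = 5.885×10^-4 K/W
ΣR = 1.884×10^-6 + 0.2018 + 0.1857 + 5.885×10^-4 = 0.3881 K/W
Q = ΔT/ΣR = (46 °C − 5.87 °C)/0.3881 = 103.4 W
From the inner boundary to the polyurethane foam/aerogel blanket interface, ΣR_partial = 0.2018 K/W.
T_interface = T_in − Q·ΣR_partial = 46 °C − (103.4)(0.2018) = 25.1 °C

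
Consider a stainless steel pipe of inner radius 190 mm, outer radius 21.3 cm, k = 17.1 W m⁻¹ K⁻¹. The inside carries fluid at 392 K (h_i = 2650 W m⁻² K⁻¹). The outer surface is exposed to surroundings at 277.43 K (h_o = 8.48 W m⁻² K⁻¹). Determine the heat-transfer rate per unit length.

Q' = 1280 W/m

Treat each layer as a resistance in series:
  R'_conv,in = 1/(2πr h) = 1/(2π·0.190·2650) = 3.161×10^-4 m·K/W
  R'_stainless steel = ln(0.213/0.190)/(2πk) = 0.1143/(2π·17.1) = 0.001064 m·K/W
  R'_conv,out = 1/(2πr h) = 1/(2π·0.213·8.48) = 0.08811 m·K/W
ΣR = 3.161×10^-4 + 0.001064 + 0.08811 = 0.08949 m·K/W
Q' = ΔT/ΣR = (392 K − 277.43 K)/0.08949 = 1280 W/m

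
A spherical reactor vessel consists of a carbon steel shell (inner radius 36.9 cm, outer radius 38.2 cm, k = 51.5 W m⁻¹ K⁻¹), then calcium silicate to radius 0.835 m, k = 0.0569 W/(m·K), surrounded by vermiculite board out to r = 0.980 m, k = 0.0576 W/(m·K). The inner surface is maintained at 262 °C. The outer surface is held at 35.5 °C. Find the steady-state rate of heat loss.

Treat each layer as a resistance in series:
  R_carbon steel = (1/0.369 − 1/0.382)/(4πk) = 0.09223/(4π·51.5) = 1.425×10^-4 K/W
  R_calcium silicate = (1/0.382 − 1/0.835)/(4πk) = 1.420/(4π·0.0569) = 1.986 K/W
  R_vermiculite board = (1/0.835 − 1/0.980)/(4πk) = 0.1772/(4π·0.0576) = 0.2448 K/W
ΣR = 1.425×10^-4 + 1.986 + 0.2448 = 2.231 K/W
Q = ΔT/ΣR = (262 °C − 35.5 °C)/2.231 = 102 W

Q = 102 W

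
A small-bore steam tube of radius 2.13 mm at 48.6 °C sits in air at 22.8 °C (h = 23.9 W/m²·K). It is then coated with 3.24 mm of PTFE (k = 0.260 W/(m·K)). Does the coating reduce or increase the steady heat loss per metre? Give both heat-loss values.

increases: 8.25 → 14.3 W/m

Critical radius for a cylinder: r_cr = k/h = 0.0109 m = 1.09 cm.
Outer radius after coating: r₂ = 0.00213 + 0.00324 = 0.00537 m.
Since r₁ < r_cr and r₂ ≤ r_cr, the coating moves toward the maximum at r_cr — heat loss rises.
Bare: R = 1/(2πr₁h) = 3.126 m·K/W; Q = 25.8/3.126 = 8.25 W/m.
Coated: R = R_cond + R_conv = 1.806 m·K/W; Q = 25.8/1.806 = 14.3 W/m.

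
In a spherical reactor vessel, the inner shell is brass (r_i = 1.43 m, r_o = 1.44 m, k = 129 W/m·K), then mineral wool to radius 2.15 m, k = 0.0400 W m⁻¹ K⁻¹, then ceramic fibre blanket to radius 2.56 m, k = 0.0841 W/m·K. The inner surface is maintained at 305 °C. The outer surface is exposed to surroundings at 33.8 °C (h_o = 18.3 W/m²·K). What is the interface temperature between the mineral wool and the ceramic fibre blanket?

Resistance network (inner→outer):
  R_brass = (1/1.43 − 1/1.44)/(4πk) = 0.004856/(4π·129) = 2.996×10^-6 K/W
  R_mineral wool = (1/1.44 − 1/2.15)/(4πk) = 0.2293/(4π·0.0400) = 0.4562 K/W
  R_ceramic fibre blanket = (1/2.15 − 1/2.56)/(4πk) = 0.07449/(4π·0.0841) = 0.07049 K/W
  R_conv,out = 1/(4πr²h) = 1/(4π·2.56²·18.3) = 6.635×10^-4 K/W
ΣR = 2.996×10^-6 + 0.4562 + 0.07049 + 6.635×10^-4 = 0.5274 K/W
Q = ΔT/ΣR = (305 °C − 33.8 °C)/0.5274 = 514.2 W
From the inner boundary to the mineral wool/ceramic fibre blanket interface, ΣR_partial = 0.4562 K/W.
T_interface = T_in − Q·ΣR_partial = 305 °C − (514.2)(0.4562) = 70.4 °C

T = 70.4 °C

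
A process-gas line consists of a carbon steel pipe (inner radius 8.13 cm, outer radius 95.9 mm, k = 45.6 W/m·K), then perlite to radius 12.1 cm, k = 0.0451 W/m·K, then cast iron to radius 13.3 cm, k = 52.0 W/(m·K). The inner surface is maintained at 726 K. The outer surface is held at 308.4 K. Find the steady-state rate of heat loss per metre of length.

Q' = 508 W/m

Resistance network (inner→outer):
  R'_carbon steel = ln(0.0959/0.0813)/(2πk) = 0.1652/(2π·45.6) = 5.764×10^-4 m·K/W
  R'_perlite = ln(0.121/0.0959)/(2πk) = 0.2325/(2π·0.0451) = 0.8204 m·K/W
  R'_cast iron = ln(0.133/0.121)/(2πk) = 0.09456/(2π·52.0) = 2.894×10^-4 m·K/W
ΣR = 5.764×10^-4 + 0.8204 + 2.894×10^-4 = 0.8213 m·K/W
Q' = ΔT/ΣR = (726 K − 308.4 K)/0.8213 = 508 W/m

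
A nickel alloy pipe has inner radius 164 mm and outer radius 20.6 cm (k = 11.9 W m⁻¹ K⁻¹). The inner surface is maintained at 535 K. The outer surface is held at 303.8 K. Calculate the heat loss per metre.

Q' = 2πk·ΔT/ln(r₂/r₁) = 2π × 11.9 × 231.2 / ln(0.206/0.164) = 75800 W/m

Q' = 75.8 kW/m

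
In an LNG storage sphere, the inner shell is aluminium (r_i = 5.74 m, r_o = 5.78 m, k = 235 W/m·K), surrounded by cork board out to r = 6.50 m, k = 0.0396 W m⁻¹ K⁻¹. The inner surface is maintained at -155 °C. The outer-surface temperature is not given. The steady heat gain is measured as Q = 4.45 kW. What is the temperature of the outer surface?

T_out = 16.4 °C

Series resistances:
  R_aluminium = (1/5.74 − 1/5.78)/(4πk) = 0.001206/(4π·235) = 4.083×10^-7 K/W
  R_cork board = (1/5.78 − 1/6.50)/(4πk) = 0.01916/(4π·0.0396) = 0.03851 K/W
ΣR = 0.03851 K/W
ΔT = Q·ΣR = 4450 × 0.03851 = 171.4 K
Heat flows inward, so T_out = T_in + ΔT = -155 + 171.4 = 16.4 °C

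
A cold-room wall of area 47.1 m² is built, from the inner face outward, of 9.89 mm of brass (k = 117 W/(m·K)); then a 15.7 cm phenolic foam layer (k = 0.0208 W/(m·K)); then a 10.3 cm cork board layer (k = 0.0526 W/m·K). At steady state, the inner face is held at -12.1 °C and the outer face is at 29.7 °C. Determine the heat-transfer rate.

Resistance network (inner→outer):
  R_brass = L/(kA) = 0.00989/(117·47.1) = 1.795×10^-6 K/W
  R_phenolic foam = L/(kA) = 0.157/(0.0208·47.1) = 0.1603 K/W
  R_cork board = L/(kA) = 0.103/(0.0526·47.1) = 0.04157 K/W
ΣR = 1.795×10^-6 + 0.1603 + 0.04157 = 0.2019 K/W
Q = ΔT/ΣR = (-12.1 °C − 29.7 °C)/0.2019 = -207 W
(Negative Q ⇒ heat flows inward; heat gain = 207 W.)

Q = 207 W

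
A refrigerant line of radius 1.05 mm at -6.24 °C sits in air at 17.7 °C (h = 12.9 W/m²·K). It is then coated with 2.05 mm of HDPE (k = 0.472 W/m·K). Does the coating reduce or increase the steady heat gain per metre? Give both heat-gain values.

increases: 2.04 → 5.51 W/m

Critical radius for a cylinder: r_cr = k/h = 0.0366 m = 3.66 cm.
Outer radius after coating: r₂ = 0.00105 + 0.00205 = 0.00310 m.
Since r₁ < r_cr and r₂ ≤ r_cr, the coating moves toward the maximum at r_cr — heat gain rises.
Bare: R = 1/(2πr₁h) = 11.75 m·K/W; Q = 23.94/11.75 = 2.04 W/m.
Coated: R = R_cond + R_conv = 4.345 m·K/W; Q = 23.94/4.345 = 5.51 W/m.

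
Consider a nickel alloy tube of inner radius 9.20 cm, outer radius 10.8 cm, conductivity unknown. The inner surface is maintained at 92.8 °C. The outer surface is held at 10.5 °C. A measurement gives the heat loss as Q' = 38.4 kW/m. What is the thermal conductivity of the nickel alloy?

k = 11.9 W/m·K

ΣR = ΔT/Q' = |92.8 − 10.5|/38400 = 0.002143 m·K/W
ln(r₂/r₁)/(2πk) = 0.002143 ⇒ k = 0.1603/(2π·0.002143) = 11.9 W/m·K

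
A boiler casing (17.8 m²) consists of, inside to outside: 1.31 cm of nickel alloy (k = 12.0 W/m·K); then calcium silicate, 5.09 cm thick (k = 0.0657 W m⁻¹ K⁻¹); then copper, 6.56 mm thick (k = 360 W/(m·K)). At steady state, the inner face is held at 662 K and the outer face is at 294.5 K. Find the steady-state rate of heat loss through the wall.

Treat each layer as a resistance in series:
  R_nickel alloy = L/(kA) = 0.0131/(12.0·17.8) = 6.133×10^-5 K/W
  R_calcium silicate = L/(kA) = 0.0509/(0.0657·17.8) = 0.04352 K/W
  R_copper = L/(kA) = 0.00656/(360·17.8) = 1.024×10^-6 K/W
ΣR = 6.133×10^-5 + 0.04352 + 1.024×10^-6 = 0.04358 K/W
Q = ΔT/ΣR = (662 K − 294.5 K)/0.04358 = 8430 W

Q = 8430 W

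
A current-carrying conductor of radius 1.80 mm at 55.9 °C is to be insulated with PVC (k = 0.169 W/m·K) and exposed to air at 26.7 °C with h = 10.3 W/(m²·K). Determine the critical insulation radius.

For a cylinder, r_cr = k_ins/h = 0.169/10.3 = 0.0164 m = 1.64 cm

r_cr = 1.64 cm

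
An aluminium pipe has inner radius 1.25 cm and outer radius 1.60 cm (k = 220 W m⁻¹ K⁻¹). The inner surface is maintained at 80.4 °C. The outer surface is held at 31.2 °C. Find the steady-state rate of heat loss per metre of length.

Q' = 275 kW/m

Q' = 2πk·ΔT/ln(r₂/r₁) = 2π × 220 × 49.2 / ln(0.0160/0.0125) = 2.75×10^5 W/m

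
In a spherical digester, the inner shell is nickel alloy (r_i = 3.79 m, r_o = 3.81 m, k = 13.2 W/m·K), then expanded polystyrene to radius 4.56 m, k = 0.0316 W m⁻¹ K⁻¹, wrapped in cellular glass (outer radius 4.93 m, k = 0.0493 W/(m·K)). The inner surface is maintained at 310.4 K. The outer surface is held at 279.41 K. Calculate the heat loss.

Treat each layer as a resistance in series:
  R_nickel alloy = (1/3.79 − 1/3.81)/(4πk) = 0.001385/(4π·13.2) = 8.350×10^-6 K/W
  R_expanded polystyrene = (1/3.81 − 1/4.56)/(4πk) = 0.04317/(4π·0.0316) = 0.1087 K/W
  R_cellular glass = (1/4.56 − 1/4.93)/(4πk) = 0.01646/(4π·0.0493) = 0.02657 K/W
ΣR = 8.350×10^-6 + 0.1087 + 0.02657 = 0.1353 K/W
Q = ΔT/ΣR = (310.4 K − 279.41 K)/0.1353 = 229 W

Q = 229 W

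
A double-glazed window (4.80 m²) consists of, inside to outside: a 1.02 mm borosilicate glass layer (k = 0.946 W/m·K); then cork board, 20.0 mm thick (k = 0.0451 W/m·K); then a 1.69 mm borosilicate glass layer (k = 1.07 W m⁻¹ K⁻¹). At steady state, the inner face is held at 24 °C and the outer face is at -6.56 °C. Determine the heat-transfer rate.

Treat each layer as a resistance in series:
  R_borosilicate glass = L/(kA) = 0.00102/(0.946·4.80) = 2.246×10^-4 K/W
  R_cork board = L/(kA) = 0.0200/(0.0451·4.80) = 0.09239 K/W
  R_borosilicate glass = L/(kA) = 0.00169/(1.07·4.80) = 3.290×10^-4 K/W
ΣR = 2.246×10^-4 + 0.09239 + 3.290×10^-4 = 0.09294 K/W
Q = ΔT/ΣR = (24 °C − -6.56 °C)/0.09294 = 329 W

Q = 329 W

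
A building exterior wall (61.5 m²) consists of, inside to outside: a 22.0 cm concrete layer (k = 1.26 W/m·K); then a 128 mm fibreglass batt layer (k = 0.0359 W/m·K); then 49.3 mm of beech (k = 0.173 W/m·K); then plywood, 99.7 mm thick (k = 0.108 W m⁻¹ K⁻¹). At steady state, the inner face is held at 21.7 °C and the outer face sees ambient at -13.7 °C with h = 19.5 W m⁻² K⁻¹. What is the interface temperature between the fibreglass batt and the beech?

T = -4.78 °C

Treat each layer as a resistance in series:
  R_concrete = L/(kA) = 0.220/(1.26·61.5) = 0.002839 K/W
  R_fibreglass batt = L/(kA) = 0.128/(0.0359·61.5) = 0.05797 K/W
  R_beech = L/(kA) = 0.0493/(0.173·61.5) = 0.004634 K/W
  R_plywood = L/(kA) = 0.0997/(0.108·61.5) = 0.01501 K/W
  R_conv,out = 1/(hA) = 1/(19.5·61.5) = 8.339×10^-4 K/W
ΣR = 0.002839 + 0.05797 + 0.004634 + 0.01501 + 8.339×10^-4 = 0.08129 K/W
Q = ΔT/ΣR = (21.7 °C − -13.7 °C)/0.08129 = 435.5 W
From the inner boundary to the fibreglass batt/beech interface, ΣR_partial = 0.06081 K/W.
T_interface = T_in − Q·ΣR_partial = 21.7 °C − (435.5)(0.06081) = -4.78 °C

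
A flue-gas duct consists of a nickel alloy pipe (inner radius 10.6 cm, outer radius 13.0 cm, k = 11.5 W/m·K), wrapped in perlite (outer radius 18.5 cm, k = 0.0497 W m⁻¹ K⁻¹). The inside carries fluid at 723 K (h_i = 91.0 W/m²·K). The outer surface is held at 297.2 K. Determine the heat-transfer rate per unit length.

Series thermal resistances, inner to outer:
  R'_conv,in = 1/(2πr h) = 1/(2π·0.106·91.0) = 0.01650 m·K/W
  R'_nickel alloy = ln(0.130/0.106)/(2πk) = 0.2041/(2π·11.5) = 0.002825 m·K/W
  R'_perlite = ln(0.185/0.130)/(2πk) = 0.3528/(2π·0.0497) = 1.130 m·K/W
ΣR = 0.01650 + 0.002825 + 1.130 = 1.149 m·K/W
Q' = ΔT/ΣR = (723 K − 297.2 K)/1.149 = 371 W/m

Q' = 371 W/m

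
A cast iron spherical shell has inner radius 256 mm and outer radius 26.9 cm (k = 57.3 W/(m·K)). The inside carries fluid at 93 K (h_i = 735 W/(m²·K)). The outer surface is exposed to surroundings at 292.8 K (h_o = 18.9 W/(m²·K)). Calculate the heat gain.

Treat each layer as a resistance in series:
  R_conv,in = 1/(4πr²h) = 1/(4π·0.256²·735) = 0.001652 K/W
  R_cast iron = (1/0.256 − 1/0.269)/(4πk) = 0.1888/(4π·57.3) = 2.622×10^-4 K/W
  R_conv,out = 1/(4πr²h) = 1/(4π·0.269²·18.9) = 0.05819 K/W
ΣR = 0.001652 + 2.622×10^-4 + 0.05819 = 0.06010 K/W
Q = ΔT/ΣR = (93 K − 292.8 K)/0.06010 = -3320 W
(Negative Q ⇒ heat flows inward; heat gain = 3320 W.)

Q = 3320 W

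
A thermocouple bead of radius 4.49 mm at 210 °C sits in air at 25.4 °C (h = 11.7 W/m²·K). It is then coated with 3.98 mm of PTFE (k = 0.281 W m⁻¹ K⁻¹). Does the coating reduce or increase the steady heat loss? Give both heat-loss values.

increases: 0.547 → 1.48 W

Critical radius for a sphere: r_cr = 2k/h = 0.0480 m = 4.80 cm.
Outer radius after coating: r₂ = 0.00449 + 0.00398 = 0.00847 m.
Since r₁ < r_cr and r₂ ≤ r_cr, the coating moves toward the maximum at r_cr — heat loss rises.
Bare: R = 1/(4πr₁²h) = 337.4 K/W; Q = 184.6/337.4 = 0.547 W.
Coated: R = R_cond + R_conv = 124.4 K/W; Q = 184.6/124.4 = 1.48 W.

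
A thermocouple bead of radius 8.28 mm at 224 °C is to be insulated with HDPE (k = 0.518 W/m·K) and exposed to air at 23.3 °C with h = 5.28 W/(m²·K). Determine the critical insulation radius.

For a sphere, r_cr = 2k_ins/h = 2·0.518/5.28 = 0.196 m = 19.6 cm

r_cr = 19.6 cm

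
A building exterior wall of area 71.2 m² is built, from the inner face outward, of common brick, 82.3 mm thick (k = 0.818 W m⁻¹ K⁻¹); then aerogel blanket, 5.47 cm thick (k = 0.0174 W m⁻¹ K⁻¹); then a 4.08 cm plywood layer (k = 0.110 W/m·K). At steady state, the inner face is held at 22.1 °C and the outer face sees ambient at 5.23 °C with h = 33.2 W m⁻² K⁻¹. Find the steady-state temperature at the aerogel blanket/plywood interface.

Series thermal resistances, inner to outer:
  R_common brick = L/(kA) = 0.0823/(0.818·71.2) = 0.001413 K/W
  R_aerogel blanket = L/(kA) = 0.0547/(0.0174·71.2) = 0.04415 K/W
  R_plywood = L/(kA) = 0.0408/(0.110·71.2) = 0.005209 K/W
  R_conv,out = 1/(hA) = 1/(33.2·71.2) = 4.230×10^-4 K/W
ΣR = 0.001413 + 0.04415 + 0.005209 + 4.230×10^-4 = 0.05120 K/W
Q = ΔT/ΣR = (22.1 °C − 5.23 °C)/0.05120 = 329.5 W
From the inner boundary to the aerogel blanket/plywood interface, ΣR_partial = 0.04556 K/W.
T_interface = T_in − Q·ΣR_partial = 22.1 °C − (329.5)(0.04556) = 7.09 °C

T = 7.09 °C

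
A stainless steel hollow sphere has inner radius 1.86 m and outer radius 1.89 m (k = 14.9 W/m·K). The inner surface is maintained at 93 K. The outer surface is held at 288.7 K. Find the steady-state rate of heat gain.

Q = 4πk·ΔT/(1/r₁ − 1/r₂) = 4π × 14.9 × 195.7 / (1/1.86 − 1/1.89) = 4.29×10^6 W

Q = 4290 kW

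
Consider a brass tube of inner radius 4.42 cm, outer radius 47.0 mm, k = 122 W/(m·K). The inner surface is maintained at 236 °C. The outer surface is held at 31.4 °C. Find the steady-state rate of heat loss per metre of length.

Q' = 2πk·ΔT/ln(r₂/r₁) = 2π × 122 × 204.6 / ln(0.0470/0.0442) = 2.55×10^6 W/m

Q' = 2550 kW/m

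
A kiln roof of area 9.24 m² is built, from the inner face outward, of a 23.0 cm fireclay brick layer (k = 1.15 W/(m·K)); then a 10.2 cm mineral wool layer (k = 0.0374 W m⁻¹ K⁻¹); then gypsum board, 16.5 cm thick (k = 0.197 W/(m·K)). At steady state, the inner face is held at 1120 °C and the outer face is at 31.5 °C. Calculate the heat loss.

Q = 2.67 kW

Series thermal resistances, inner to outer:
  R_fireclay brick = L/(kA) = 0.230/(1.15·9.24) = 0.02165 K/W
  R_mineral wool = L/(kA) = 0.102/(0.0374·9.24) = 0.2952 K/W
  R_gypsum board = L/(kA) = 0.165/(0.197·9.24) = 0.09065 K/W
ΣR = 0.02165 + 0.2952 + 0.09065 = 0.4075 K/W
Q = ΔT/ΣR = (1120 °C − 31.5 °C)/0.4075 = 2670 W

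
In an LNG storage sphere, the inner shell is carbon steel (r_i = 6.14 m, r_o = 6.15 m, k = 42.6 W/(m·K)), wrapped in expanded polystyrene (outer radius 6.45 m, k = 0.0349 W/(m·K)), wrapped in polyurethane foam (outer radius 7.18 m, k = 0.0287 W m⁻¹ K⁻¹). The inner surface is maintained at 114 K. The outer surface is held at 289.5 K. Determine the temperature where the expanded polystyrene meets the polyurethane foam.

Resistance network (inner→outer):
  R_carbon steel = (1/6.14 − 1/6.15)/(4πk) = 2.648×10^-4/(4π·42.6) = 4.947×10^-7 K/W
  R_expanded polystyrene = (1/6.15 − 1/6.45)/(4πk) = 0.007563/(4π·0.0349) = 0.01724 K/W
  R_polyurethane foam = (1/6.45 − 1/7.18)/(4πk) = 0.01576/(4π·0.0287) = 0.04371 K/W
ΣR = 4.947×10^-7 + 0.01724 + 0.04371 = 0.06095 K/W
Q = ΔT/ΣR = (114 K − 289.5 K)/0.06095 = -2879 W
From the inner boundary to the expanded polystyrene/polyurethane foam interface, ΣR_partial = 0.01724 K/W.
T_interface = T_in − Q·ΣR_partial = 114 K − (-2879)(0.01724) = 164 K

T = 164 K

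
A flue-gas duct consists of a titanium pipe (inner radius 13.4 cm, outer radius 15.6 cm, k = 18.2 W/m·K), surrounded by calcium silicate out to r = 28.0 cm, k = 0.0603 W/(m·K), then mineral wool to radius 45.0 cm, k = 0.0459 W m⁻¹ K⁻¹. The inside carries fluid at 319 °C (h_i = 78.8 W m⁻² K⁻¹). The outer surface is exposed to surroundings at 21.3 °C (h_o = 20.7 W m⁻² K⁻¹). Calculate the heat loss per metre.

Q' = 92.4 W/m

Treat each layer as a resistance in series:
  R'_conv,in = 1/(2πr h) = 1/(2π·0.134·78.8) = 0.01507 m·K/W
  R'_titanium = ln(0.156/0.134)/(2πk) = 0.1520/(2π·18.2) = 0.001329 m·K/W
  R'_calcium silicate = ln(0.280/0.156)/(2πk) = 0.5849/(2π·0.0603) = 1.544 m·K/W
  R'_mineral wool = ln(0.450/0.280)/(2πk) = 0.4745/(2π·0.0459) = 1.645 m·K/W
  R'_conv,out = 1/(2πr h) = 1/(2π·0.450·20.7) = 0.01709 m·K/W
ΣR = 0.01507 + 0.001329 + 1.544 + 1.645 + 0.01709 = 3.222 m·K/W
Q' = ΔT/ΣR = (319 °C − 21.3 °C)/3.222 = 92.4 W/m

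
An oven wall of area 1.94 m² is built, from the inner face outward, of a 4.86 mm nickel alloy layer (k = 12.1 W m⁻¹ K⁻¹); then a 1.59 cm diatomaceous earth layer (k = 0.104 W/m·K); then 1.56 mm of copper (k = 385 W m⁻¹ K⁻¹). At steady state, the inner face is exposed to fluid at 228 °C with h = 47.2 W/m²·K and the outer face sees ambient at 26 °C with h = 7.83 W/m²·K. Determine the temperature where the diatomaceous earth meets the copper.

T = 111 °C

Series thermal resistances, inner to outer:
  R_conv,in = 1/(hA) = 1/(47.2·1.94) = 0.01092 K/W
  R_nickel alloy = L/(kA) = 0.00486/(12.1·1.94) = 2.070×10^-4 K/W
  R_diatomaceous earth = L/(kA) = 0.0159/(0.104·1.94) = 0.07881 K/W
  R_copper = L/(kA) = 0.00156/(385·1.94) = 2.089×10^-6 K/W
  R_conv,out = 1/(hA) = 1/(7.83·1.94) = 0.06583 K/W
ΣR = 0.01092 + 2.070×10^-4 + 0.07881 + 2.089×10^-6 + 0.06583 = 0.1558 K/W
Q = ΔT/ΣR = (228 °C − 26 °C)/0.1558 = 1297 W
From the inner boundary to the diatomaceous earth/copper interface, ΣR_partial = 0.08994 K/W.
T_interface = T_in − Q·ΣR_partial = 228 °C − (1297)(0.08994) = 111 °C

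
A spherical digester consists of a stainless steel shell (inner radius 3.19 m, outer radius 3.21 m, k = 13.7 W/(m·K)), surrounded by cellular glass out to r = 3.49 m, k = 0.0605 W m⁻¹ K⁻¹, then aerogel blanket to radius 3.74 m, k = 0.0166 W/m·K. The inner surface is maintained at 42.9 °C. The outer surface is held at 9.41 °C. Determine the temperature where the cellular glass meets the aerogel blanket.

Series thermal resistances, inner to outer:
  R_stainless steel = (1/3.19 − 1/3.21)/(4πk) = 0.001953/(4π·13.7) = 1.134×10^-5 K/W
  R_cellular glass = (1/3.21 − 1/3.49)/(4πk) = 0.02499/(4π·0.0605) = 0.03287 K/W
  R_aerogel blanket = (1/3.49 − 1/3.74)/(4πk) = 0.01915/(4π·0.0166) = 0.09182 K/W
ΣR = 1.134×10^-5 + 0.03287 + 0.09182 = 0.1247 K/W
Q = ΔT/ΣR = (42.9 °C − 9.41 °C)/0.1247 = 268.6 W
From the inner boundary to the cellular glass/aerogel blanket interface, ΣR_partial = 0.03288 K/W.
T_interface = T_in − Q·ΣR_partial = 42.9 °C − (268.6)(0.03288) = 34.1 °C

T = 34.1 °C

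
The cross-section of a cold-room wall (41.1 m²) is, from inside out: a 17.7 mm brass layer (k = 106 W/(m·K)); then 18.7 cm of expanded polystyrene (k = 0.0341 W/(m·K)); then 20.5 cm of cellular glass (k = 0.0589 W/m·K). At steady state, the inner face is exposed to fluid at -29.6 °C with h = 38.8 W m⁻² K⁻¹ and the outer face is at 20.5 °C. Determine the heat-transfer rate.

Resistance network (inner→outer):
  R_conv,in = 1/(hA) = 1/(38.8·41.1) = 6.271×10^-4 K/W
  R_brass = L/(kA) = 0.0177/(106·41.1) = 4.063×10^-6 K/W
  R_expanded polystyrene = L/(kA) = 0.187/(0.0341·41.1) = 0.1334 K/W
  R_cellular glass = L/(kA) = 0.205/(0.0589·41.1) = 0.08468 K/W
ΣR = 6.271×10^-4 + 4.063×10^-6 + 0.1334 + 0.08468 = 0.2187 K/W
Q = ΔT/ΣR = (-29.6 °C − 20.5 °C)/0.2187 = -229 W
(Negative Q ⇒ heat flows inward; heat gain = 229 W.)

Q = 229 W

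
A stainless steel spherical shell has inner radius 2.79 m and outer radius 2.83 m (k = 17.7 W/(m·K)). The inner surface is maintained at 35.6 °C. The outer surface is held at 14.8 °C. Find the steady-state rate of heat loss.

Q = 9.13×10^5 W

Q = 4πk·ΔT/(1/r₁ − 1/r₂) = 4π × 17.7 × 20.8 / (1/2.79 − 1/2.83) = 9.13×10^5 W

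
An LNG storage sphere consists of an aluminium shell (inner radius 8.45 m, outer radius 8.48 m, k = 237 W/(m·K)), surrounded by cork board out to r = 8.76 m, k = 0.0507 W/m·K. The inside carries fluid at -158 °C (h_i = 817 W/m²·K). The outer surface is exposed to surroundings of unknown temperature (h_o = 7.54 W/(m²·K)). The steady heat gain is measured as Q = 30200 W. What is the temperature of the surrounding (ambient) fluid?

T_out = 24.9 °C

Sum the resistances:
  R_conv,in = 1/(4πr²h) = 1/(4π·8.45²·817) = 1.364×10^-6 K/W
  R_aluminium = (1/8.45 − 1/8.48)/(4πk) = 4.187×10^-4/(4π·237) = 1.406×10^-7 K/W
  R_cork board = (1/8.48 − 1/8.76)/(4πk) = 0.003769/(4π·0.0507) = 0.005916 K/W
  R_conv,out = 1/(4πr²h) = 1/(4π·8.76²·7.54) = 1.375×10^-4 K/W
ΣR = 0.006055 K/W
ΔT = Q·ΣR = 30200 × 0.006055 = 182.9 K
Heat flows inward, so T_out = T_in + ΔT = -158 + 182.9 = 24.9 °C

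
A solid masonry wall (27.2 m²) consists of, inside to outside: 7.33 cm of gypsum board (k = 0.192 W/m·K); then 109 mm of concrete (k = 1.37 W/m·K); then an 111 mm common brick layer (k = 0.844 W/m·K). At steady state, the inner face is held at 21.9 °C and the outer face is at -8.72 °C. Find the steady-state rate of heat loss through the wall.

Q = 1400 W

Resistance network (inner→outer):
  R_gypsum board = L/(kA) = 0.0733/(0.192·27.2) = 0.01404 K/W
  R_concrete = L/(kA) = 0.109/(1.37·27.2) = 0.002925 K/W
  R_common brick = L/(kA) = 0.111/(0.844·27.2) = 0.004835 K/W
ΣR = 0.01404 + 0.002925 + 0.004835 = 0.02180 K/W
Q = ΔT/ΣR = (21.9 °C − -8.72 °C)/0.02180 = 1400 W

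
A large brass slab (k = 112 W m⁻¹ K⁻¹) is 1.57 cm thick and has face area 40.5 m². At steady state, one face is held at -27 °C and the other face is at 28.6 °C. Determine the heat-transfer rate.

Q = kA·ΔT/L = 112 × 40.5 × |-27 °C − 28.6 °C| / 0.0157 = 1.61×10^7 W

Q = 1.61×10^7 W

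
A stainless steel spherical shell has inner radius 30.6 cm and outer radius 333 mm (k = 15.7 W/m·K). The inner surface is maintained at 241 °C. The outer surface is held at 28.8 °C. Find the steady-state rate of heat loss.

Q = 1.58×10^5 W

Q = 4πk·ΔT/(1/r₁ − 1/r₂) = 4π × 15.7 × 212.2 / (1/0.306 − 1/0.333) = 1.58×10^5 W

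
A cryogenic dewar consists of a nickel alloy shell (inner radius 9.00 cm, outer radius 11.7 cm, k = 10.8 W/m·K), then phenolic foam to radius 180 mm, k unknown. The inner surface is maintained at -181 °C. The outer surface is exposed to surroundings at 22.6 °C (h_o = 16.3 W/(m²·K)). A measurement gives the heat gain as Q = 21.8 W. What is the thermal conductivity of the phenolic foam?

ΣR = ΔT/Q = |-181 − 22.6|/21.8 = 9.339 K/W
Known resistances:
  R_nickel alloy = (1/0.0900 − 1/0.117)/(4πk) = 2.564/(4π·10.8) = 0.01889 K/W
  R_conv,out = 1/(4πr²h) = 1/(4π·0.180²·16.3) = 0.1507 K/W
R_phenolic foam = ΣR − ΣR_known = 9.339 − 0.1696 = 9.169 K/W
(1/r₁−1/r₂)/(4πk) = 9.169 ⇒ k = 2.991/(4π·9.169) = 0.0260 W/m·K

k = 0.0260 W/m·K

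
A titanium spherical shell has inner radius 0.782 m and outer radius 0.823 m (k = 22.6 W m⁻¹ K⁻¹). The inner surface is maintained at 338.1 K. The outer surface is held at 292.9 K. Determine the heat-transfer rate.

Q = 4πk·ΔT/(1/r₁ − 1/r₂) = 4π × 22.6 × 45.2 / (1/0.782 − 1/0.823) = 2.02×10^5 W

Q = 2.02×10^5 W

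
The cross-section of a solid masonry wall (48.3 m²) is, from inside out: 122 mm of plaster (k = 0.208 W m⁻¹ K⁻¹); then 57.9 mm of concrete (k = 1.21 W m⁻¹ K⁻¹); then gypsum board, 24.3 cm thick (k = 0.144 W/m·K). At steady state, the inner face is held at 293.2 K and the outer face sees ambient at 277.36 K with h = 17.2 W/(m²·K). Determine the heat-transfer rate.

Treat each layer as a resistance in series:
  R_plaster = L/(kA) = 0.122/(0.208·48.3) = 0.01214 K/W
  R_concrete = L/(kA) = 0.0579/(1.21·48.3) = 9.907×10^-4 K/W
  R_gypsum board = L/(kA) = 0.243/(0.144·48.3) = 0.03494 K/W
  R_conv,out = 1/(hA) = 1/(17.2·48.3) = 0.001204 K/W
ΣR = 0.01214 + 9.907×10^-4 + 0.03494 + 0.001204 = 0.04927 K/W
Q = ΔT/ΣR = (293.2 K − 277.36 K)/0.04927 = 321 W

Q = 321 W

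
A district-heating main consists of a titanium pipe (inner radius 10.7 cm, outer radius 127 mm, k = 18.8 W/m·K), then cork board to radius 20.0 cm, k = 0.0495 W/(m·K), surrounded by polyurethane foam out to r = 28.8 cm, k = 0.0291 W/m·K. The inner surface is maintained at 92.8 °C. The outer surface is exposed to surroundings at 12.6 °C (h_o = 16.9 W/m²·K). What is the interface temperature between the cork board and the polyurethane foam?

T = 59.2 °C

Treat each layer as a resistance in series:
  R'_titanium = ln(0.127/0.107)/(2πk) = 0.1714/(2π·18.8) = 0.001451 m·K/W
  R'_cork board = ln(0.200/0.127)/(2πk) = 0.4541/(2π·0.0495) = 1.460 m·K/W
  R'_polyurethane foam = ln(0.288/0.200)/(2πk) = 0.3646/(2π·0.0291) = 1.994 m·K/W
  R'_conv,out = 1/(2πr h) = 1/(2π·0.288·16.9) = 0.03270 m·K/W
ΣR = 0.001451 + 1.460 + 1.994 + 0.03270 = 3.488 m·K/W
Q' = ΔT/ΣR = (92.8 °C − 12.6 °C)/3.488 = 22.99 W/m
From the inner boundary to the cork board/polyurethane foam interface, ΣR_partial = 1.461 m·K/W.
T_interface = T_in − Q'·ΣR_partial = 92.8 °C − (22.99)(1.461) = 59.2 °C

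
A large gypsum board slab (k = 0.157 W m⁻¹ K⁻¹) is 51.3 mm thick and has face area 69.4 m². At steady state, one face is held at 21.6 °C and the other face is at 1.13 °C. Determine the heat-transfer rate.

Q = kA·ΔT/L = 0.157 × 69.4 × |21.6 °C − 1.13 °C| / 0.0513 = 4350 W

Q = 4350 W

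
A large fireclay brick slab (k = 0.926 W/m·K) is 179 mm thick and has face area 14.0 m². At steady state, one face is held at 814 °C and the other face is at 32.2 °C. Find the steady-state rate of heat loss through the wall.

Q = 56600 W

Q = kA·ΔT/L = 0.926 × 14.0 × |814 °C − 32.2 °C| / 0.179 = 56600 W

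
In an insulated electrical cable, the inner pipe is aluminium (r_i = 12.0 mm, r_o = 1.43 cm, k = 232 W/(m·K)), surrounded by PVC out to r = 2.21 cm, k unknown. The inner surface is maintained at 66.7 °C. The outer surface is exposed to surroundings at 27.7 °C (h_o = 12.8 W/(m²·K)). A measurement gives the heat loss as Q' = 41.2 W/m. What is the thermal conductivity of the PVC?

ΣR = ΔT/Q' = |66.7 − 27.7|/41.2 = 0.9466 m·K/W
Known resistances:
  R'_aluminium = ln(0.0143/0.0120)/(2πk) = 0.1754/(2π·232) = 1.203×10^-4 m·K/W
  R'_conv,out = 1/(2πr h) = 1/(2π·0.0221·12.8) = 0.5626 m·K/W
R_PVC = ΣR − ΣR_known = 0.9466 − 0.5627 = 0.3839 m·K/W
ln(r₂/r₁)/(2πk) = 0.3839 ⇒ k = 0.4353/(2π·0.3839) = 0.180 W/m·K

k = 0.180 W/m·K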